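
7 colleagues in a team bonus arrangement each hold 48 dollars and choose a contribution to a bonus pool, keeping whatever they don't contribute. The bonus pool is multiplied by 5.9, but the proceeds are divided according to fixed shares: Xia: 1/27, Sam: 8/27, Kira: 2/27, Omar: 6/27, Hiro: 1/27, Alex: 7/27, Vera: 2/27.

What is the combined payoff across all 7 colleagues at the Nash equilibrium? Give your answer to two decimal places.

1041.60 dollars

A player with share s gets back 5.9·s per unit contributed, so full contribution is dominant for anyone with s > 1/5.9 = 0.1695 and zero contribution is dominant for anyone below.
Sam, Omar and Alex clear that bar, contributing 48 each; the remaining 4 contribute 0. Total contributed: 144.
The bonus pool pays out 5.9 × 144 = 849.60 in total (split across the unequal shares, but the aggregate is all that matters for the group sum).
The 4 free-riders keep 48 each, adding 192. Group total = 192 + 849.60 = 1041.60.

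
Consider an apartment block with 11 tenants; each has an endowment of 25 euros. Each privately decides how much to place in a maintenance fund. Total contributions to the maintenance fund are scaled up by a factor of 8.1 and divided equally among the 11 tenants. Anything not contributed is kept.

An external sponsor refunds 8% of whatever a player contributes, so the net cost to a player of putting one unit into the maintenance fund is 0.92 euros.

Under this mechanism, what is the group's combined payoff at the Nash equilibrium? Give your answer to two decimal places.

Even with the mechanism, each unit contributed returns only (8.1/11) / 0.92 = 0.8004 per unit of net cost, so contributing nothing is still dominant.
At the Nash equilibrium no one contributes; group total payoff = 11 × 25 = 275.

275.00 euros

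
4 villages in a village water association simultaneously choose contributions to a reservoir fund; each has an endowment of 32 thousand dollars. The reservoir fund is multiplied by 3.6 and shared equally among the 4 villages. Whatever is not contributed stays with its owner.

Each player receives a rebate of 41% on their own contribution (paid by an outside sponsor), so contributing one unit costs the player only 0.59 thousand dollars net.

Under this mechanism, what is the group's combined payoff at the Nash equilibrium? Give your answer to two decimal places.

The effective private return per unit is now (3.6/4) / 0.59 = 1.5254 > 1, so every player's dominant strategy flips to full contribution.
So the Nash equilibrium is full contribution by all 4; the group earns 4 × (32 × 0.41 + 3.6 × 32) = 513.28.

513.28 thousand dollars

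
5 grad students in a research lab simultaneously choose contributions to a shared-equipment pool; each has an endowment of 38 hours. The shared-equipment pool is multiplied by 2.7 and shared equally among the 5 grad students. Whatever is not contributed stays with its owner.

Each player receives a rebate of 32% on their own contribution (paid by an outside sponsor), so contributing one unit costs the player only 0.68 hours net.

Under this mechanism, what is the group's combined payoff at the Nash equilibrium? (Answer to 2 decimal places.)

190.00 hours

The effective private return is (2.7/5) / 0.68 = 0.7941, which is still under 1, so the mechanism doesn't change anyone's dominant strategy: zero contribution.
At the Nash equilibrium no one contributes; group total payoff = 5 × 38 = 190.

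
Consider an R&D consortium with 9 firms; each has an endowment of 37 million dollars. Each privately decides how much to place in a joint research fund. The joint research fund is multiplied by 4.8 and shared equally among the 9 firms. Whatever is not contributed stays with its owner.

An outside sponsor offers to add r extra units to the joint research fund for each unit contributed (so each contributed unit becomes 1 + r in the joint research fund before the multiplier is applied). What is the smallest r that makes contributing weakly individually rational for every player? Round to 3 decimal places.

With matching at rate r, one contributed unit becomes (1 + r) in the joint research fund and returns 4.8 × (1 + r) / 9 to the contributor.
Setting this equal to 1: 1 + r = 9/4.8 = 1.8750.
So the minimum matching rate is r = 1.8750 − 1 = 0.875.

0.875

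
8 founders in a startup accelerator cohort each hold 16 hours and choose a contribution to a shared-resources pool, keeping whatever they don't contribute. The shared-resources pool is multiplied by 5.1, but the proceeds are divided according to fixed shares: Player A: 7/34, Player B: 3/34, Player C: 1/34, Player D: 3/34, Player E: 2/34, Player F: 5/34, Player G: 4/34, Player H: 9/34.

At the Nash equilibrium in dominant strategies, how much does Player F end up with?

A player with share s gets back 5.1·s per unit contributed, so full contribution is dominant for anyone with s > 1/5.1 = 0.1961 and zero contribution is dominant for anyone below.
The shares above 0.1961 belong to Player A and Player H, contributing 16 each; the remaining 6 contribute 0. Total contributed: 32.
Player F keeps 16 and receives 5.1 × 32 × 5/34 = 24.00 from the shared-resources pool, for a payoff of 40.00.

40.00 hours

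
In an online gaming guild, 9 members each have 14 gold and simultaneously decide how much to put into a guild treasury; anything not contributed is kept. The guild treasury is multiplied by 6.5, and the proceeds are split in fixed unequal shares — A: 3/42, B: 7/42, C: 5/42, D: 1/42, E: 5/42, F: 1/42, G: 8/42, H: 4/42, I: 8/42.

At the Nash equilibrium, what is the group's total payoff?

357.00 gold

Each unit j contributes comes back to j as 6.5 × (j's share), so j prefers to contribute only if that share exceeds 1/6.5 = 0.1538; otherwise keeping the unit dominates.
The shares above 0.1538 belong to B, G and I, contributing 14 each; the remaining 6 contribute 0. Total contributed: 42.
The guild treasury pays out 6.5 × 42 = 273.00 in total (split across the unequal shares, but the aggregate is all that matters for the group sum).
The 6 free-riders keep 14 each, adding 84. Group total = 84 + 273.00 = 357.00.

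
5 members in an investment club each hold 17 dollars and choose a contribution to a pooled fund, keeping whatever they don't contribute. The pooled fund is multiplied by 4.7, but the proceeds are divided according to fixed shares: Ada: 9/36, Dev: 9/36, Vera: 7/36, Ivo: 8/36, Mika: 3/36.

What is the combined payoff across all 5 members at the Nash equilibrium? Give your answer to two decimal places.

273.70 dollars

A player with share s gets back 4.7·s per unit contributed, so full contribution is dominant for anyone with s > 1/4.7 = 0.2128 and zero contribution is dominant for anyone below.
Ada, Dev and Ivo clear that bar, contributing 17 each; the remaining 2 contribute 0. Total contributed: 51.
The pooled fund pays out 4.7 × 51 = 239.70 in total (split across the unequal shares, but the aggregate is all that matters for the group sum).
The 2 free-riders keep 17 each, adding 34. Group total = 34 + 239.70 = 273.70.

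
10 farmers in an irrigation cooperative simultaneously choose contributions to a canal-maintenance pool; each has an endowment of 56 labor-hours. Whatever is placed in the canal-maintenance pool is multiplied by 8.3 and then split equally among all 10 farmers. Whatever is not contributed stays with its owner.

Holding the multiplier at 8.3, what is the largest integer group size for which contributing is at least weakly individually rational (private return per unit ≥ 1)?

8

Private return per unit is 8.3/(group size), which is ≥ 1 whenever the group size is ≤ 8.3.
The largest such integer is 8.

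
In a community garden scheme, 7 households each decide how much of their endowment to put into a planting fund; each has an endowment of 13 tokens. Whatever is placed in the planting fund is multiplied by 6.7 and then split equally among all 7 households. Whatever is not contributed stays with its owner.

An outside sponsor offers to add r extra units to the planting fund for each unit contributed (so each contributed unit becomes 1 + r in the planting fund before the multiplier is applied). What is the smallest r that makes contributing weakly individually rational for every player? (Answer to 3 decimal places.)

0.045

With matching at rate r, one contributed unit becomes (1 + r) in the planting fund and returns 6.7 × (1 + r) / 7 to the contributor.
Setting this equal to 1: 1 + r = 7/6.7 = 1.0448.
So the minimum matching rate is r = 1.0448 − 1 = 0.045.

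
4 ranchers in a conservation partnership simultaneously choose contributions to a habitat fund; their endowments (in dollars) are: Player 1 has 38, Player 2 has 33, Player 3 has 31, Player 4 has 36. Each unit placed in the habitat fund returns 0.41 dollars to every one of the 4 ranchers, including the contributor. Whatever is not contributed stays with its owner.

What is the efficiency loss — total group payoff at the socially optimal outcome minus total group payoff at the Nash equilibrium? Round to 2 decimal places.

The private return per contributed unit is 0.41 < 1 for everyone, so the Nash equilibrium is zero contribution and the group total is Σ E_j = 38 + 33 + 31 + 36 = 138.
Each contributed unit returns 1.640 to the group, so the social optimum is full contribution by everyone: group total = 1.640 × 138 = 226.32.
Efficiency loss = (1.640 − 1) × 138 = 88.32.

88.32 dollars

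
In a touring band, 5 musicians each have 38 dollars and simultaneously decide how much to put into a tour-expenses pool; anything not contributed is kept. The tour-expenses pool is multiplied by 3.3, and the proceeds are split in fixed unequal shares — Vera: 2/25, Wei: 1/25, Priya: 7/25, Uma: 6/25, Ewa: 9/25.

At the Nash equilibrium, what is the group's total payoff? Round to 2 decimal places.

277.40 dollars

A player with share s gets back 3.3·s per unit contributed, so full contribution is dominant for anyone with s > 1/3.3 = 0.3030 and zero contribution is dominant for anyone below.
The only share above 0.3030 is Ewa's 9/25, contributing 38; the remaining 4 contribute 0. Total contributed: 38.
The tour-expenses pool pays out 3.3 × 38 = 125.40 in total (split across the unequal shares, but the aggregate is all that matters for the group sum).
The 4 free-riders keep 38 each, adding 152. Group total = 152 + 125.40 = 277.40.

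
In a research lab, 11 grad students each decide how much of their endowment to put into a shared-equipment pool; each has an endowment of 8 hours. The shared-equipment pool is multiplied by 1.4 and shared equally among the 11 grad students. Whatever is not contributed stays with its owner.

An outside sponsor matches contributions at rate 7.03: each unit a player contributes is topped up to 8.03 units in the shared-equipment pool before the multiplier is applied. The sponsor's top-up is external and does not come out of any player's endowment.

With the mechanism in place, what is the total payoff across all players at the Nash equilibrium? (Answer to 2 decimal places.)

989.30 hours

With the mechanism, a contributed unit returns 1.4 × 8.03 / 11 = 1.0220 per unit of net cost to the contributor — now above 1 — so contributing fully is weakly dominant for every player.
So the Nash equilibrium is full contribution by all 11; the group earns 1.4 × 8.03 × 88 = 989.30.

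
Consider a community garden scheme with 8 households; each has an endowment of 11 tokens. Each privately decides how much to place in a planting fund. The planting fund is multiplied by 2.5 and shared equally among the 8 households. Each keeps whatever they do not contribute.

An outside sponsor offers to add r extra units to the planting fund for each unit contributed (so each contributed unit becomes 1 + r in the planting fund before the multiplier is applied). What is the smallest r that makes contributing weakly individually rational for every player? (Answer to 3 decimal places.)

2.200

With matching at rate r, one contributed unit becomes (1 + r) in the planting fund and returns 2.5 × (1 + r) / 8 to the contributor.
Setting this equal to 1: 1 + r = 8/2.5 = 3.2000.
So the minimum matching rate is r = 3.2000 − 1 = 2.200.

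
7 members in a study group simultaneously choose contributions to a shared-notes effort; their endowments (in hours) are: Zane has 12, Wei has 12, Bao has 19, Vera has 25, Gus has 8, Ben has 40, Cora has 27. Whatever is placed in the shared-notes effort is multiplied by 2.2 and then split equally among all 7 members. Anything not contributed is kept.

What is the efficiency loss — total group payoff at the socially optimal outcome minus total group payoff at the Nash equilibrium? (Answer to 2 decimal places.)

The private return per contributed unit is 2.2/7 = 0.3143 < 1 for every player regardless of endowment, so the Nash equilibrium is zero contribution and the group total is Σ E_j = 12 + 12 + 19 + 25 + 8 + 40 + 27 = 143.
Each contributed unit returns 2.200 to the group, so the social optimum is full contribution by everyone: group total = 2.200 × 143 = 314.60.
Efficiency loss = (2.200 − 1) × 143 = 171.60.

171.60 hours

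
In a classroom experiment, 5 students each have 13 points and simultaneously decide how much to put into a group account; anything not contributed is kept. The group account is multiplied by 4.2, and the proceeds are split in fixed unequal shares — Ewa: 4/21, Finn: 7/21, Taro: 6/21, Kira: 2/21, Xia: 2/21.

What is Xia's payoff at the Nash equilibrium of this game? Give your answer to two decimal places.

23.40 points

For player j, contributing a unit is worthwhile iff 4.2 × (j's share) ≥ 1, i.e. iff j's share is at least 0.2381.
Finn and Taro are above the threshold, contributing 13 each; the remaining 3 contribute 0. Total contributed: 26.
Xia keeps 13 and receives 4.2 × 26 × 2/21 = 10.40 from the group account, for a payoff of 23.40.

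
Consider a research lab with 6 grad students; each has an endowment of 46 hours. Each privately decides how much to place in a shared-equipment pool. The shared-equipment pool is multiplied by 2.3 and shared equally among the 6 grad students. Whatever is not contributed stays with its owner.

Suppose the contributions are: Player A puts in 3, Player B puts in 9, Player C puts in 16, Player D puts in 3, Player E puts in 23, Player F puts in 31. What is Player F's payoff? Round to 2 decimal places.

47.58 hours

Total contributed: 3 + 9 + 16 + 3 + 23 + 31 = 85.
Each receives 2.3 × 85 / 6 = 32.58 from the shared-equipment pool.
Player F keeps 46 − 31 = 15, so Player F's payoff is 15 + 32.58 = 47.58.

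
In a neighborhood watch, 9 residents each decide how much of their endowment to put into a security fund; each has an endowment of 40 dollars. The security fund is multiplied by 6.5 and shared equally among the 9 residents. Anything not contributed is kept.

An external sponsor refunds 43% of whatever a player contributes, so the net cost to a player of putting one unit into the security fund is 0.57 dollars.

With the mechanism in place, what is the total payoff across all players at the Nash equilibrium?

With the mechanism, a contributed unit returns (6.5/9) / 0.57 = 1.2671 per unit of net cost to the contributor — now above 1 — so contributing fully is weakly dominant for every player.
At the Nash equilibrium everyone contributes 40. Group total payoff = 9 × (40 × 0.43 + 6.5 × 40) = 2494.80.

2494.80 dollars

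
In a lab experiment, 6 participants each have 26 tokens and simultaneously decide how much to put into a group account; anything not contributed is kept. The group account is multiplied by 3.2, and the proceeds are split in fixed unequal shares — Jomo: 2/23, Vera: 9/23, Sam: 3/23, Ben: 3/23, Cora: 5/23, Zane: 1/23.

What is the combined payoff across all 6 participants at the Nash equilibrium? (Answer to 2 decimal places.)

A player with share s gets back 3.2·s per unit contributed, so full contribution is dominant for anyone with s > 1/3.2 = 0.3125 and zero contribution is dominant for anyone below.
Vera alone (share 9/23) is above the threshold, contributing 26; the remaining 5 contribute 0. Total contributed: 26.
The group account pays out 3.2 × 26 = 83.20 in total (split across the unequal shares, but the aggregate is all that matters for the group sum).
The 5 free-riders keep 26 each, adding 130. Group total = 130 + 83.20 = 213.20.

213.20 tokens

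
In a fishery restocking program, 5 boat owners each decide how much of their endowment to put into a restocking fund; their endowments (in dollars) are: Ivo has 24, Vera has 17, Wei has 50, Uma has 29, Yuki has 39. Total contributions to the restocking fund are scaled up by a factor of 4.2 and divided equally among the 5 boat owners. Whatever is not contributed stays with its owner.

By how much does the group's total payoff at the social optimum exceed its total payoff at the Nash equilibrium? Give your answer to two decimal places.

508.80 dollars

The private return per contributed unit is 4.2/5 = 0.8400 < 1 for every player regardless of endowment, so the Nash equilibrium is zero contribution and the group total is Σ E_j = 24 + 17 + 50 + 29 + 39 = 159.
Each contributed unit returns 4.200 to the group, so the social optimum is full contribution by everyone: group total = 4.200 × 159 = 667.80.
Efficiency loss = (4.200 − 1) × 159 = 508.80.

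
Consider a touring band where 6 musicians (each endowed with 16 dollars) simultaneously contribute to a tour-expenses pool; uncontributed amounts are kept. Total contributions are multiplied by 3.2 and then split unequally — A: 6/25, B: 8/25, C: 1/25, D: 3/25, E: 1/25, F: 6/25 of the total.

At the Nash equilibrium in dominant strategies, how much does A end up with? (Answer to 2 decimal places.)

A player with share s gets back 3.2·s per unit contributed, so full contribution is dominant for anyone with s > 1/3.2 = 0.3125 and zero contribution is dominant for anyone below.
B alone (share 8/25) is above the threshold, contributing 16; the remaining 5 contribute 0. Total contributed: 16.
A keeps 16 and receives 3.2 × 16 × 6/25 = 12.29 from the tour-expenses pool, for a payoff of 28.29.

28.29 dollars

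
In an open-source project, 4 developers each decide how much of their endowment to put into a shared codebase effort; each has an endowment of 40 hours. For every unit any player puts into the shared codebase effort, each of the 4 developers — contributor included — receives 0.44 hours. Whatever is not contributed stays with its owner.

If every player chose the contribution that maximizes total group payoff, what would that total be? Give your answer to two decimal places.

Each contributed unit returns 1.760 to the group as a whole (0.44 to each of 4 players), which exceeds 1, so the social optimum is full contribution: group total = 1.760 × 160 = 281.60.

281.60 hours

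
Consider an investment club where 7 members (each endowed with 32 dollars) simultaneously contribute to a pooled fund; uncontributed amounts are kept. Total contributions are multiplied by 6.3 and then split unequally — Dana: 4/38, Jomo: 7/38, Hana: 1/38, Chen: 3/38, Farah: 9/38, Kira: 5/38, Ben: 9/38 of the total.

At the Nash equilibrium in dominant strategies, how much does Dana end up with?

Each unit j contributes comes back to j as 6.3 × (j's share), so j prefers to contribute only if that share exceeds 1/6.3 = 0.1587; otherwise keeping the unit dominates.
Jomo, Farah and Ben clear that bar, contributing 32 each; the remaining 4 contribute 0. Total contributed: 96.
Dana keeps 32 and receives 6.3 × 96 × 4/38 = 63.66 from the pooled fund, for a payoff of 95.66.

95.66 dollars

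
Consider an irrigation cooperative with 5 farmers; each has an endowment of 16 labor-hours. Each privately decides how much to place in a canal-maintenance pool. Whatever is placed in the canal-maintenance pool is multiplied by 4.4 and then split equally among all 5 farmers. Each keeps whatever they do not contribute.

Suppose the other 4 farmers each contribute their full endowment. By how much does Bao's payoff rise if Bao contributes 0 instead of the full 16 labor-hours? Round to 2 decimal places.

Switching from a contribution of 16 to 0 lets Bao keep an extra 16 labor-hours, but lowers the canal-maintenance pool by 16, which costs Bao their own share of that drop: 4.4/5 × 16 = 14.08.
Net gain = 16 − 14.08 = 1.92. The private return per contributed unit (0.8800) is below 1, so free-riding is indeed the best response regardless of what the others do.

1.92 labor-hours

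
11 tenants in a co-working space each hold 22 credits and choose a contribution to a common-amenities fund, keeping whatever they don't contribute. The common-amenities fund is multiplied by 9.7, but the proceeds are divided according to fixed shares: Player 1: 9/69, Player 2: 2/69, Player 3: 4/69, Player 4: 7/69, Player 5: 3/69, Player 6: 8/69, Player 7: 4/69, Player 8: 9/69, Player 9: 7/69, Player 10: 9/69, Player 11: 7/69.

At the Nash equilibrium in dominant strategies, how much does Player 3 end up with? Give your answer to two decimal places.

Each unit j contributes comes back to j as 9.7 × (j's share), so j prefers to contribute only if that share exceeds 1/9.7 = 0.1031; otherwise keeping the unit dominates.
Player 1, Player 6, Player 8 and Player 10 are above the threshold, contributing 22 each; the remaining 7 contribute 0. Total contributed: 88.
Player 3 keeps 22 and receives 9.7 × 88 × 4/69 = 49.48 from the common-amenities fund, for a payoff of 71.48.

71.48 credits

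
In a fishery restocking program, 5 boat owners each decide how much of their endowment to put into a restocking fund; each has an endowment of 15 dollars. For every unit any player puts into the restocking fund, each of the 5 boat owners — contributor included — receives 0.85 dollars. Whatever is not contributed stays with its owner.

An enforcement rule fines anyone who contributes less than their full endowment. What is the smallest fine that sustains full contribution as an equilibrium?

Given the others contribute fully, the best deviation is to contribute 0 (any partial contribution still incurs the fine and gives up units whose private return 0.85 is below 1).
Deviating from 15 to 0 saves 15 dollars but forfeits the deviator's share of the drop in the restocking fund: 0.85 × 15 = 12.75.
So the deviation gain is 15 − 12.75 = 2.25, and the fine must be at least 2.25 dollars to wipe it out.

2.25 dollars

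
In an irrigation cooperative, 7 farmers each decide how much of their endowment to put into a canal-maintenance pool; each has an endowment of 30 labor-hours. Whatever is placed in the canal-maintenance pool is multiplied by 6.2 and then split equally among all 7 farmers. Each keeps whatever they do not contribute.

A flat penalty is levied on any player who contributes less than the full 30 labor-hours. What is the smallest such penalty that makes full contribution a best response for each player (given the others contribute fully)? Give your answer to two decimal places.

3.43 labor-hours

Given the others contribute fully, the best deviation is to contribute 0 (any partial contribution still incurs the fine and gives up units whose private return 0.8857 is below 1).
Deviating from 30 to 0 saves 30 labor-hours but forfeits the deviator's share of the drop in the canal-maintenance pool: 6.2/7 × 30 = 26.57.
So the deviation gain is 30 − 26.57 = 3.43, and the fine must be at least 3.43 labor-hours to wipe it out.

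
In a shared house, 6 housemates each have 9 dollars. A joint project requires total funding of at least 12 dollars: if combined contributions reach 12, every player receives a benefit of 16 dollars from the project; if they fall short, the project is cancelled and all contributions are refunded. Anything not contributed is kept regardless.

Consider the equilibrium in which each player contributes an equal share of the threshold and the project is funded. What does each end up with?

Equal share of the threshold: 12/6 = 2.
At this profile no one gains by cutting their contribution: any cut drops the total below 12, the project is cancelled, contributions are refunded, and the deviator ends with 9, which is less than 9 − 2 + 16 = 23. Contributing more than 2 just wastes the excess. So contributing exactly 2 is a best response.
Each player's payoff: 9 − 2 + 16 = 23.

23 dollars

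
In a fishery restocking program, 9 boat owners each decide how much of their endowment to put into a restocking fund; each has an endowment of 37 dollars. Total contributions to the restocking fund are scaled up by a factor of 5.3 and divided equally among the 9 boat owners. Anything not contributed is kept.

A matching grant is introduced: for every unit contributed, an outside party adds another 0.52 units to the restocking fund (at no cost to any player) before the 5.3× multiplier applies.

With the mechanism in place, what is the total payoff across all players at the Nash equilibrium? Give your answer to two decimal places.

333.00 dollars

The effective private return is 5.3 × 1.52 / 9 = 0.8951, which is still under 1, so the mechanism doesn't change anyone's dominant strategy: zero contribution.
At the Nash equilibrium no one contributes; group total payoff = 9 × 37 = 333.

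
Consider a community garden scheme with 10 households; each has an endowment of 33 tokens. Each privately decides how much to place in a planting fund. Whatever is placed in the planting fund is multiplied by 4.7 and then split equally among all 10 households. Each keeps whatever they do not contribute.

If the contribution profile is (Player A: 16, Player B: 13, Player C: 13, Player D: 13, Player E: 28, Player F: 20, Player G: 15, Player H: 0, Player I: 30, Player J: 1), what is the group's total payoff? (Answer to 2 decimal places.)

881.30 tokens

Total contributed: 16 + 13 + 13 + 13 + 28 + 20 + 15 + 0 + 30 + 1 = 149; total kept: 10 × 33 − 149 = 181.
The planting fund pays out 4.7 × 149 = 700.30 in aggregate.
Group total = 181 + 700.30 = 881.30.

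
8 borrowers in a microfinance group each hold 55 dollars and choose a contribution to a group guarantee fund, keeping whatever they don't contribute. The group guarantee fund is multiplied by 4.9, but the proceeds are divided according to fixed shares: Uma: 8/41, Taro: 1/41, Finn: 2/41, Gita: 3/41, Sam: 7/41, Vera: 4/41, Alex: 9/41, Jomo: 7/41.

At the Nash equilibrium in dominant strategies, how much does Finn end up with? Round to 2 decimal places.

Player j's private return per contributed unit is 4.9 × (j's share). Contributing is weakly dominant for j when that share is at least 1/4.9 = 0.2041, and contributing 0 is dominant otherwise.
Alex alone (share 9/41) is above the threshold, contributing 55; the remaining 7 contribute 0. Total contributed: 55.
Finn keeps 55 and receives 4.9 × 55 × 2/41 = 13.15 from the group guarantee fund, for a payoff of 68.15.

68.15 dollars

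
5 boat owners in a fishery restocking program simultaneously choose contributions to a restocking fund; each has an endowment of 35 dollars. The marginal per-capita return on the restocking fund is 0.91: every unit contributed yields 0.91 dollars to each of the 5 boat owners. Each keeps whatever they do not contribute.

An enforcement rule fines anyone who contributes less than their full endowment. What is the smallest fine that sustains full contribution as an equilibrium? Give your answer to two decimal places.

Given the others contribute fully, the best deviation is to contribute 0 (any partial contribution still incurs the fine and gives up units whose private return 0.91 is below 1).
Deviating from 35 to 0 saves 35 dollars but forfeits the deviator's share of the drop in the restocking fund: 0.91 × 35 = 31.85.
So the deviation gain is 35 − 31.85 = 3.15, and the fine must be at least 3.15 dollars to wipe it out.

3.15 dollars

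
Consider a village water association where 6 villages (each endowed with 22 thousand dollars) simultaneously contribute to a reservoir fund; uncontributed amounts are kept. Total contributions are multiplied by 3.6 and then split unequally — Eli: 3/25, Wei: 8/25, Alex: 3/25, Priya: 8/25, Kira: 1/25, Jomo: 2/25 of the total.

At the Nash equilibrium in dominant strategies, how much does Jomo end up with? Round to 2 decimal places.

Each unit j contributes comes back to j as 3.6 × (j's share), so j prefers to contribute only if that share exceeds 1/3.6 = 0.2778; otherwise keeping the unit dominates.
The shares above 0.2778 belong to Wei and Priya, contributing 22 each; the remaining 4 contribute 0. Total contributed: 44.
Jomo keeps 22 and receives 3.6 × 44 × 2/25 = 12.67 from the reservoir fund, for a payoff of 34.67.

34.67 thousand dollars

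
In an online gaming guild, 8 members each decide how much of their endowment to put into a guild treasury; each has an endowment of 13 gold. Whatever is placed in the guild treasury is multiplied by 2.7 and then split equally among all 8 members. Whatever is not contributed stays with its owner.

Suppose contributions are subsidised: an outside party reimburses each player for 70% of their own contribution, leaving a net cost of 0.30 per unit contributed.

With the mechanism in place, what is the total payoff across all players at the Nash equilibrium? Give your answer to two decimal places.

353.60 gold

The effective private return per unit is now (2.7/8) / 0.30 = 1.1250 > 1, so every player's dominant strategy flips to full contribution.
So the Nash equilibrium is full contribution by all 8; the group earns 8 × (13 × 0.70 + 2.7 × 13) = 353.60.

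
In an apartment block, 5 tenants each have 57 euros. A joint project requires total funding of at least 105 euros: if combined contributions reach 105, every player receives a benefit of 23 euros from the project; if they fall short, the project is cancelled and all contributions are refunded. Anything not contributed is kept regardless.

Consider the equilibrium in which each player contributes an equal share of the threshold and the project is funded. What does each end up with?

Equal share of the threshold: 105/5 = 21.
At this profile no one gains by cutting their contribution: any cut drops the total below 105, the project is cancelled, contributions are refunded, and the deviator ends with 57, which is less than 57 − 21 + 23 = 59. Contributing more than 21 just wastes the excess. So contributing exactly 21 is a best response.
Each player's payoff: 57 − 21 + 23 = 59.

59 euros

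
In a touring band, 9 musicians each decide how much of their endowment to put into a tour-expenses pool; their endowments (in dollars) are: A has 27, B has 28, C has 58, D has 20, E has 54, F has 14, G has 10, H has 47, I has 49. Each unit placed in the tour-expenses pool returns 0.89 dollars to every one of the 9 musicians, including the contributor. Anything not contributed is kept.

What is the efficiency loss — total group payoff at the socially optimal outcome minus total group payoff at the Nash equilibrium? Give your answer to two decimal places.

2152.07 dollars

The private return per contributed unit is 0.89 < 1 for everyone, so the Nash equilibrium is zero contribution and the group total is Σ E_j = 27 + 28 + 58 + 20 + 54 + 14 + 10 + 47 + 49 = 307.
Each contributed unit returns 8.010 to the group, so the social optimum is full contribution by everyone: group total = 8.010 × 307 = 2459.07.
Efficiency loss = (8.010 − 1) × 307 = 2152.07.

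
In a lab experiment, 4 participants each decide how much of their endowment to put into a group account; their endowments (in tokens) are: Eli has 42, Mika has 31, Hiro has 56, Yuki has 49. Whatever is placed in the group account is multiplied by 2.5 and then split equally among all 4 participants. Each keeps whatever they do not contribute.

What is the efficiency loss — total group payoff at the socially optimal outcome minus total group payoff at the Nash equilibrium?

267.00 tokens

The private return per contributed unit is 2.5/4 = 0.6250 < 1 for every player regardless of endowment, so the Nash equilibrium is zero contribution and the group total is Σ E_j = 42 + 31 + 56 + 49 = 178.
Each contributed unit returns 2.500 to the group, so the social optimum is full contribution by everyone: group total = 2.500 × 178 = 445.00.
Efficiency loss = (2.500 − 1) × 178 = 267.00.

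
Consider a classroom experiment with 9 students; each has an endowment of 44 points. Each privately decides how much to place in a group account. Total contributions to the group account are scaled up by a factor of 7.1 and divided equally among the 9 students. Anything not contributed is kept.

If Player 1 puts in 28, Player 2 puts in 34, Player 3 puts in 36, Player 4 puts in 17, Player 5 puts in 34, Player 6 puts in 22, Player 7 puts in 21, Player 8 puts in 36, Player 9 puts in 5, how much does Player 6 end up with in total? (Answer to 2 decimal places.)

Total contributed: 28 + 34 + 36 + 17 + 34 + 22 + 21 + 36 + 5 = 233.
Each receives 7.1 × 233 / 9 = 183.81 from the group account.
Player 6 keeps 44 − 22 = 22, so Player 6's payoff is 22 + 183.81 = 205.81.

205.81 points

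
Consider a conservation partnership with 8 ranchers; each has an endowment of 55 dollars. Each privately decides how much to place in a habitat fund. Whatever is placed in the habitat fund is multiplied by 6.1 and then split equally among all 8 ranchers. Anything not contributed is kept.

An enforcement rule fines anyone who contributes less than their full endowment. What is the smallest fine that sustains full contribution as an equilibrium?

13.06 dollars

Given the others contribute fully, the best deviation is to contribute 0 (any partial contribution still incurs the fine and gives up units whose private return 0.7625 is below 1).
Deviating from 55 to 0 saves 55 dollars but forfeits the deviator's share of the drop in the habitat fund: 6.1/8 × 55 = 41.94.
So the deviation gain is 55 − 41.94 = 13.06, and the fine must be at least 13.06 dollars to wipe it out.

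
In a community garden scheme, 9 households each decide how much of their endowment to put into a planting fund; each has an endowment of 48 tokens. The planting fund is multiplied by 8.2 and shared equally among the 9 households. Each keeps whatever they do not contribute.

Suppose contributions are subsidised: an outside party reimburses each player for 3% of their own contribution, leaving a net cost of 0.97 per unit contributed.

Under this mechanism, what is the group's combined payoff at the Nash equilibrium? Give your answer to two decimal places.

Even with the mechanism, each unit contributed returns only (8.2/9) / 0.97 = 0.9393 per unit of net cost, so contributing nothing is still dominant.
At the Nash equilibrium no one contributes; group total payoff = 9 × 48 = 432.

432.00 tokens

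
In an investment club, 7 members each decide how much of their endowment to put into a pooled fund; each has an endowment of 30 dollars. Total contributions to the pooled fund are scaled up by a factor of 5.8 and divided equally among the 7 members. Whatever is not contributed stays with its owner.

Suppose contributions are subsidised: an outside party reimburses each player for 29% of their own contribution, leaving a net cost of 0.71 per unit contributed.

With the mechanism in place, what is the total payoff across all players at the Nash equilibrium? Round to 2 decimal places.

Under the mechanism each unit contributed yields (5.8/7) / 0.71 = 1.1670 back to its contributor per unit of net cost, which exceeds 1, making full contribution the dominant choice for everyone.
So the Nash equilibrium is full contribution by all 7; the group earns 7 × (30 × 0.29 + 5.8 × 30) = 1278.90.

1278.90 dollars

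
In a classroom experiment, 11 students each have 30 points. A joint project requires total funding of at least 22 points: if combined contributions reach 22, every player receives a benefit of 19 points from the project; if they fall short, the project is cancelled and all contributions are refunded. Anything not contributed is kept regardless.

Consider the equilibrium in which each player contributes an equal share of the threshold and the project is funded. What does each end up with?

47 points

Equal share of the threshold: 22/11 = 2.
At this profile no one gains by cutting their contribution: any cut drops the total below 22, the project is cancelled, contributions are refunded, and the deviator ends with 30, which is less than 30 − 2 + 19 = 47. Contributing more than 2 just wastes the excess. So contributing exactly 2 is a best response.
Each player's payoff: 30 − 2 + 19 = 47.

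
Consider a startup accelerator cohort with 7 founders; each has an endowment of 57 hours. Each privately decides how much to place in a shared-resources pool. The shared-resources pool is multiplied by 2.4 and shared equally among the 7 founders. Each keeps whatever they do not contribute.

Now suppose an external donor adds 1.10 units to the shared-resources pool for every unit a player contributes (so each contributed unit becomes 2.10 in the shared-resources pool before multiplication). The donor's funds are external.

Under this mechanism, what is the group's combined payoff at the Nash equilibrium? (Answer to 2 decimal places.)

Even with the mechanism, each unit contributed returns only 2.4 × 2.10 / 7 = 0.7200 per unit of net cost, so contributing nothing is still dominant.
At the Nash equilibrium no one contributes; group total payoff = 7 × 57 = 399.

399.00 hours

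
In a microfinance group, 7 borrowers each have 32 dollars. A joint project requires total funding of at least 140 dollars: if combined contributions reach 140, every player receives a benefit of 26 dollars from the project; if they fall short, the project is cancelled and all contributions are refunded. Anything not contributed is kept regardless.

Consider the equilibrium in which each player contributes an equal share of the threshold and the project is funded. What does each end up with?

38 dollars

Equal share of the threshold: 140/7 = 20.
At this profile no one gains by cutting their contribution: any cut drops the total below 140, the project is cancelled, contributions are refunded, and the deviator ends with 32, which is less than 32 − 20 + 26 = 38. Contributing more than 20 just wastes the excess. So contributing exactly 20 is a best response.
Each player's payoff: 32 − 20 + 26 = 38.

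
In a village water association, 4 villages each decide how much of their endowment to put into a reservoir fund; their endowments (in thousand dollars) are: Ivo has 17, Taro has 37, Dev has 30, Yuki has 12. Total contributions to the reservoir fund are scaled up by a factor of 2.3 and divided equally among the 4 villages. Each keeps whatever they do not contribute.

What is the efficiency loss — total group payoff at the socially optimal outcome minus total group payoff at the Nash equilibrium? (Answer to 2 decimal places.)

124.80 thousand dollars

The private return per contributed unit is 2.3/4 = 0.5750 < 1 for every player regardless of endowment, so the Nash equilibrium is zero contribution and the group total is Σ E_j = 17 + 37 + 30 + 12 = 96.
Each contributed unit returns 2.300 to the group, so the social optimum is full contribution by everyone: group total = 2.300 × 96 = 220.80.
Efficiency loss = (2.300 − 1) × 96 = 124.80.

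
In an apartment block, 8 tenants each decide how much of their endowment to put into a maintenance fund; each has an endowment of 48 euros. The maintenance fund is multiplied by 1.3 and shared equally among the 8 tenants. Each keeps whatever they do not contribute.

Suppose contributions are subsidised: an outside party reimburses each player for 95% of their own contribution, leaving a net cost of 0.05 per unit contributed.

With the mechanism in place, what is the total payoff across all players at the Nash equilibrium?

The effective private return per unit is now (1.3/8) / 0.05 = 3.2500 > 1, so every player's dominant strategy flips to full contribution.
So the Nash equilibrium is full contribution by all 8; the group earns 8 × (48 × 0.95 + 1.3 × 48) = 864.00.

864.00 euros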